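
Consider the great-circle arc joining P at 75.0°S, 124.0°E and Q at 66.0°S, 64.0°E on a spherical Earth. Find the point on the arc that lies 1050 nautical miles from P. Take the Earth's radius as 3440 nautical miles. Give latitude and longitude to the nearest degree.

From cos δ = sin φ₁ sin φ₂ + cos φ₁ cos φ₂ cos Δλ, the central angle is δ ≈ 0.362 rad (20.8°). The total great-circle distance is δ·R ≈ 0.362 × 3440 ≈ 1247 nmi, so the target fraction is f = 1050/1247 ≈ 0.842.
Interpolate at f ≈ 0.842 with slerp weights a = sin((1−f)δ)/sin δ ≈ 0.161, b = sin(fδ)/sin δ ≈ 0.848.
p = a·p₁ + b·p₂ ≈ (0.128, 0.344, -0.930); φ = arcsin(p_z) ≈ -68.44°, λ = atan2(p_y, p_x) ≈ 69.64°.

≈ 68°S, 70°E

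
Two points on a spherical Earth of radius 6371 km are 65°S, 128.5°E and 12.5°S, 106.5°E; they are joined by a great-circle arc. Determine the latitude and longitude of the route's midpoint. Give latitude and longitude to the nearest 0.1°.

The haversine formula gives a central angle δ ≈ 0.954 rad (54.6°) between the endpoints.
Interpolate at f = 1/2 with slerp weights a = sin((1−f)δ)/sin δ ≈ 0.563, b = sin(fδ)/sin δ ≈ 0.563.
p = a·p₁ + b·p₂ ≈ (-0.304, 0.713, -0.632); φ = arcsin(p_z) ≈ -39.19°, λ = atan2(p_y, p_x) ≈ 113.10°.

≈ 39.2°S, 113.1°E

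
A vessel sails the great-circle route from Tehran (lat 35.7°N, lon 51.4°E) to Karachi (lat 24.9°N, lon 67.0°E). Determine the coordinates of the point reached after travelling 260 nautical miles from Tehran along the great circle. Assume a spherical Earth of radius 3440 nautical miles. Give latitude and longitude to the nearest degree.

≈ lat 33°N, lon 56°E

The haversine formula gives a central angle δ ≈ 0.301 rad (17.2°) between the endpoints. The total great-circle distance is δ·R ≈ 0.301 × 3440 ≈ 1034 nmi, so the target fraction is f = 260/1034 ≈ 0.251.
Interpolate at f ≈ 0.251 with slerp weights a = sin((1−f)δ)/sin δ ≈ 0.754, b = sin(fδ)/sin δ ≈ 0.255.
p = a·p₁ + b·p₂ ≈ (0.472, 0.691, 0.547); φ = arcsin(p_z) ≈ 33.17°, λ = atan2(p_y, p_x) ≈ 55.66°.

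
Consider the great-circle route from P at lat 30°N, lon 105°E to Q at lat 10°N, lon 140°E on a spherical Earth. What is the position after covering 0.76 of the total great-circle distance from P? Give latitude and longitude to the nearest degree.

Convert each endpoint to a unit vector on the sphere (x = cos φ cos λ, y = cos φ sin λ, z = sin φ).
The central angle between the endpoints is δ = arccos(p₁·p₂) ≈ 0.667 rad (38.2°).
Interpolate at f = 0.76 with slerp weights a = sin((1−f)δ)/sin δ ≈ 0.258, b = sin(fδ)/sin δ ≈ 0.785.
p = a·p₁ + b·p₂ ≈ (-0.650, 0.712, 0.265); φ = arcsin(p_z) ≈ 15.37°, λ = atan2(p_y, p_x) ≈ 132.37°.

≈ lat 15°N, lon 132°E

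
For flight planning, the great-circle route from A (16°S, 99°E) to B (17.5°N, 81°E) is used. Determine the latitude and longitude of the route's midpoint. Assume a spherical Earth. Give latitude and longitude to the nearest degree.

From cos δ = sin φ₁ sin φ₂ + cos φ₁ cos φ₂ cos Δλ, the central angle is δ ≈ 0.662 rad (37.9°).
Interpolate at f = 1/2 with slerp weights a = sin((1−f)δ)/sin δ ≈ 0.529, b = sin(fδ)/sin δ ≈ 0.529.
p = a·p₁ + b·p₂ ≈ (-0.001, 1.000, 0.013); φ = arcsin(p_z) ≈ 0.76°, λ = atan2(p_y, p_x) ≈ 90.04°.

≈ (1°N, 90°E)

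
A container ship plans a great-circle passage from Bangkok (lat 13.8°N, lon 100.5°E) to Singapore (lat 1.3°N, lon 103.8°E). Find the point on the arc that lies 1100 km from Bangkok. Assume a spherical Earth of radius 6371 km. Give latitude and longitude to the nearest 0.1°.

Convert each endpoint to a unit vector on the sphere (x = cos φ cos λ, y = cos φ sin λ, z = sin φ).
The central angle between the endpoints is δ = arccos(p₁·p₂) ≈ 0.225 rad (12.9°). The total great-circle distance is δ·R ≈ 0.225 × 6371 ≈ 1437 km, so the target fraction is f = 1100/1437 ≈ 0.766.
Interpolate at f ≈ 0.766 with slerp weights a = sin((1−f)δ)/sin δ ≈ 0.236, b = sin(fδ)/sin δ ≈ 0.768.
p = a·p₁ + b·p₂ ≈ (-0.225, 0.972, 0.074); φ = arcsin(p_z) ≈ 4.23°, λ = atan2(p_y, p_x) ≈ 103.04°.

≈ lat 4.2°N, lon 103.0°E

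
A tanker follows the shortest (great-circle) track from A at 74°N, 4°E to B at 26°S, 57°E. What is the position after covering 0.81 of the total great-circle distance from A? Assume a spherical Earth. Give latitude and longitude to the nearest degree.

Convert each endpoint to a unit vector on the sphere (x = cos φ cos λ, y = cos φ sin λ, z = sin φ).
The central angle between the endpoints is δ = arccos(p₁·p₂) ≈ 1.847 rad (105.8°).
Interpolate at f = 0.81 with slerp weights a = sin((1−f)δ)/sin δ ≈ 0.357, b = sin(fδ)/sin δ ≈ 1.036.
p = a·p₁ + b·p₂ ≈ (0.606, 0.788, -0.111); φ = arcsin(p_z) ≈ -6.37°, λ = atan2(p_y, p_x) ≈ 52.46°.

≈ 6°S, 52°E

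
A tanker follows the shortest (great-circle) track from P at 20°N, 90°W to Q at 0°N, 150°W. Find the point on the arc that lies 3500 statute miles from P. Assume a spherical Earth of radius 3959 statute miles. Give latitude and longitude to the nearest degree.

≈ 4°N, 140°W

Write both endpoints as unit vectors p₁, p₂ with components (cos φ cos λ, cos φ sin λ, sin φ).
The central angle between the endpoints is δ = arccos(p₁·p₂) ≈ 1.082 rad (62.0°). The total great-circle distance is δ·R ≈ 1.082 × 3959 ≈ 4282 mi, so the target fraction is f = 3500/4282 ≈ 0.817.
Interpolate at f ≈ 0.817 with slerp weights a = sin((1−f)δ)/sin δ ≈ 0.222, b = sin(fδ)/sin δ ≈ 0.876.
p = a·p₁ + b·p₂ ≈ (-0.759, -0.647, 0.076); φ = arcsin(p_z) ≈ 4.36°, λ = atan2(p_y, p_x) ≈ -139.54°.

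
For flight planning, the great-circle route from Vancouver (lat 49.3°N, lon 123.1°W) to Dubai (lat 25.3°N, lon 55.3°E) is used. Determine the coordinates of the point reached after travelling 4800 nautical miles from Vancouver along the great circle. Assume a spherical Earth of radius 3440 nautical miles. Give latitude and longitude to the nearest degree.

≈ lat 51°N, lon 55°E

Convert each endpoint to a unit vector on the sphere (x = cos φ cos λ, y = cos φ sin λ, z = sin φ).
The central angle between the endpoints is δ = arccos(p₁·p₂) ≈ 1.839 rad (105.4°). The total great-circle distance is δ·R ≈ 1.839 × 3440 ≈ 6327 nmi, so the target fraction is f = 4800/6327 ≈ 0.759.
Interpolate at f ≈ 0.759 with slerp weights a = sin((1−f)δ)/sin δ ≈ 0.446, b = sin(fδ)/sin δ ≈ 1.021.
p = a·p₁ + b·p₂ ≈ (0.367, 0.516, 0.774); φ = arcsin(p_z) ≈ 50.73°, λ = atan2(p_y, p_x) ≈ 54.57°.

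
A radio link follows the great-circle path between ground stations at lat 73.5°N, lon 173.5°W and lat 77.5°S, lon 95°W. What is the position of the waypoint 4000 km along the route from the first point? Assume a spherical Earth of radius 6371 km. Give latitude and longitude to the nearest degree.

≈ lat 40°N, lon 149°W

Convert each endpoint to a unit vector on the sphere (x = cos φ cos λ, y = cos φ sin λ, z = sin φ).
The central angle between the endpoints is δ = arccos(p₁·p₂) ≈ 2.749 rad (157.5°). The total great-circle distance is δ·R ≈ 2.749 × 6371 ≈ 17512 km, so the target fraction is f = 4000/17512 ≈ 0.228.
Interpolate at f ≈ 0.228 with slerp weights a = sin((1−f)δ)/sin δ ≈ 2.227, b = sin(fδ)/sin δ ≈ 1.535.
p = a·p₁ + b·p₂ ≈ (-0.657, -0.402, 0.637); φ = arcsin(p_z) ≈ 39.57°, λ = atan2(p_y, p_x) ≈ -148.52°.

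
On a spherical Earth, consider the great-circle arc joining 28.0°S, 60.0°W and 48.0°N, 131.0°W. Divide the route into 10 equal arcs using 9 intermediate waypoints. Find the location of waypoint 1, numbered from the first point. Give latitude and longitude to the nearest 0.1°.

≈ 20.2°S, 66.7°W

The haversine formula gives a central angle δ ≈ 1.728 rad (99.0°) between the endpoints.
Interpolate at f = 1/10 with slerp weights a = sin((1−f)δ)/sin δ ≈ 1.012, b = sin(fδ)/sin δ ≈ 0.174.
p = a·p₁ + b·p₂ ≈ (0.371, -0.862, -0.346); φ = arcsin(p_z) ≈ -20.24°, λ = atan2(p_y, p_x) ≈ -66.74°.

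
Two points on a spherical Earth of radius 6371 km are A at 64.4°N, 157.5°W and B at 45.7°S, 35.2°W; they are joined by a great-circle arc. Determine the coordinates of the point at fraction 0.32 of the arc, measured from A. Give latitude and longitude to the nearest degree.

The haversine formula gives a central angle δ ≈ 2.509 rad (143.8°) between the endpoints.
Interpolate at f = 0.32 with slerp weights a = sin((1−f)δ)/sin δ ≈ 1.677, b = sin(fδ)/sin δ ≈ 1.217.
p = a·p₁ + b·p₂ ≈ (0.025, -0.767, 0.641); φ = arcsin(p_z) ≈ 39.85°, λ = atan2(p_y, p_x) ≈ -88.10°.

≈ 40°N, 88°W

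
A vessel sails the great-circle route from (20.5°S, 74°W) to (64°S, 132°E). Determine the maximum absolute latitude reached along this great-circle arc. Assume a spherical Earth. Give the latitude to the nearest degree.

The great circle lies in the plane with unit normal n̂ = (p₁ × p₂)/|p₁ × p₂|.
Here n̂_z ≈ -0.180; the vertex latitude is φ_max = arccos|n̂_z| ≈ 79.6°.
Check via Clairaut: cos φ_max = |cos φ₁| · sin C = cos(20.5°)·sin(168.9°) ≈ 0.180, again giving ≈ 79.6°.

≈ 80°S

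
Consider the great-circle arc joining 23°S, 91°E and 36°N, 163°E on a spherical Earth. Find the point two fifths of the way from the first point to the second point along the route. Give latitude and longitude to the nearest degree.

Convert each endpoint to a unit vector on the sphere (x = cos φ cos λ, y = cos φ sin λ, z = sin φ).
The central angle between the endpoints is δ = arccos(p₁·p₂) ≈ 1.570 rad (90.0°).
Interpolate at f = 2/5 with slerp weights a = sin((1−f)δ)/sin δ ≈ 0.809, b = sin(fδ)/sin δ ≈ 0.588.
p = a·p₁ + b·p₂ ≈ (-0.468, 0.883, 0.029); φ = arcsin(p_z) ≈ 1.68°, λ = atan2(p_y, p_x) ≈ 117.89°.

≈ 2°N, 118°E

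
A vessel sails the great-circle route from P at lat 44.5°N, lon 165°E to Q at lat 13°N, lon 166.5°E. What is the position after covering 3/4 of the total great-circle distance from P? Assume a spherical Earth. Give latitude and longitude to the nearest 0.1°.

≈ lat 20.9°N, lon 166.2°E

From cos δ = sin φ₁ sin φ₂ + cos φ₁ cos φ₂ cos Δλ, the central angle is δ ≈ 0.550 rad (31.5°).
Interpolate at f = 3/4 with slerp weights a = sin((1−f)δ)/sin δ ≈ 0.262, b = sin(fδ)/sin δ ≈ 0.767.
p = a·p₁ + b·p₂ ≈ (-0.907, 0.223, 0.356); φ = arcsin(p_z) ≈ 20.88°, λ = atan2(p_y, p_x) ≈ 166.20°.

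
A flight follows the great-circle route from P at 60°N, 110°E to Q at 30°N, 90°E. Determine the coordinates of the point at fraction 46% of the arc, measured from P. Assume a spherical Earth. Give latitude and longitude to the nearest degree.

≈ 47°N, 98°E

Write both endpoints as unit vectors p₁, p₂ with components (cos φ cos λ, cos φ sin λ, sin φ).
The central angle between the endpoints is δ = arccos(p₁·p₂) ≈ 0.574 rad (32.9°).
Interpolate at f = 0.46 with slerp weights a = sin((1−f)δ)/sin δ ≈ 0.562, b = sin(fδ)/sin δ ≈ 0.481.
p = a·p₁ + b·p₂ ≈ (-0.096, 0.680, 0.727); φ = arcsin(p_z) ≈ 46.62°, λ = atan2(p_y, p_x) ≈ 98.04°.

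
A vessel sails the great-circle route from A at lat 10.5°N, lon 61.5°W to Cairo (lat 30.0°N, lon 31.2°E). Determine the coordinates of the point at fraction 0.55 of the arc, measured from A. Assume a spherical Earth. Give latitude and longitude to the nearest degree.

Write both endpoints as unit vectors p₁, p₂ with components (cos φ cos λ, cos φ sin λ, sin φ).
The central angle between the endpoints is δ = arccos(p₁·p₂) ≈ 1.520 rad (87.1°).
Interpolate at f = 0.55 with slerp weights a = sin((1−f)δ)/sin δ ≈ 0.633, b = sin(fδ)/sin δ ≈ 0.743.
p = a·p₁ + b·p₂ ≈ (0.847, -0.213, 0.487); φ = arcsin(p_z) ≈ 29.12°, λ = atan2(p_y, p_x) ≈ -14.14°.

≈ lat 29°N, lon 14°W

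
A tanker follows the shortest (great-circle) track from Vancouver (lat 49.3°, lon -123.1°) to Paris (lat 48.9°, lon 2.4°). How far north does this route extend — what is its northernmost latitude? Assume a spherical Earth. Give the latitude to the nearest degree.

≈ 68°

The great circle lies in the plane with unit normal n̂ = (p₁ × p₂)/|p₁ × p₂|.
Here n̂_z ≈ +0.369; the vertex latitude is φ_max = arccos|n̂_z| ≈ 68.4°.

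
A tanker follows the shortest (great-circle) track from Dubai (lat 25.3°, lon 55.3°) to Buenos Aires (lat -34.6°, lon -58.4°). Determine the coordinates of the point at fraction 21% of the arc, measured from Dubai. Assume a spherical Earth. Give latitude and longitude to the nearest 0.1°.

Convert each endpoint to a unit vector on the sphere (x = cos φ cos λ, y = cos φ sin λ, z = sin φ).
The central angle between the endpoints is δ = arccos(p₁·p₂) ≈ 2.143 rad (122.8°).
Interpolate at f = 0.21 with slerp weights a = sin((1−f)δ)/sin δ ≈ 1.181, b = sin(fδ)/sin δ ≈ 0.518.
p = a·p₁ + b·p₂ ≈ (0.831, 0.515, 0.211); φ = arcsin(p_z) ≈ 12.16°, λ = atan2(p_y, p_x) ≈ 31.78°.

≈ lat 12.2°, lon 31.8°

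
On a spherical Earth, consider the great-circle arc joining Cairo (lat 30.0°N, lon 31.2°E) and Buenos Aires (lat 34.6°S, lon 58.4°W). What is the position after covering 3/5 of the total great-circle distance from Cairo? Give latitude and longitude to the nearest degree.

The haversine formula gives a central angle δ ≈ 1.853 rad (106.2°) between the endpoints.
Interpolate at f = 3/5 with slerp weights a = sin((1−f)δ)/sin δ ≈ 0.703, b = sin(fδ)/sin δ ≈ 0.934.
p = a·p₁ + b·p₂ ≈ (0.924, -0.339, -0.179); φ = arcsin(p_z) ≈ -10.29°, λ = atan2(p_y, p_x) ≈ -20.16°.

≈ lat 10°S, lon 20°W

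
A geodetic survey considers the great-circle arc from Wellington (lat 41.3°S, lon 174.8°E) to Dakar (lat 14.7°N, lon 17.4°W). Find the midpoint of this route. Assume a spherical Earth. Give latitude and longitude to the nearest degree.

Convert each endpoint to a unit vector on the sphere (x = cos φ cos λ, y = cos φ sin λ, z = sin φ).
The central angle between the endpoints is δ = arccos(p₁·p₂) ≈ 2.642 rad (151.4°).
Interpolate at f = 1/2 with slerp weights a = sin((1−f)δ)/sin δ ≈ 2.022, b = sin(fδ)/sin δ ≈ 2.022.
p = a·p₁ + b·p₂ ≈ (0.354, -0.447, -0.822); φ = arcsin(p_z) ≈ -55.24°, λ = atan2(p_y, p_x) ≈ -51.67°.

≈ lat 55°S, lon 52°W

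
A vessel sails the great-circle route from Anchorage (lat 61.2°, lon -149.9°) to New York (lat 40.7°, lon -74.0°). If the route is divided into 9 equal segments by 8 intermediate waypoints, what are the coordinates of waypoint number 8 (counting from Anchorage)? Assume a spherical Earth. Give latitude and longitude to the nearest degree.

Write both endpoints as unit vectors p₁, p₂ with components (cos φ cos λ, cos φ sin λ, sin φ).
The central angle between the endpoints is δ = arccos(p₁·p₂) ≈ 0.849 rad (48.7°).
Interpolate at f = 8/9 with slerp weights a = sin((1−f)δ)/sin δ ≈ 0.126, b = sin(fδ)/sin δ ≈ 0.913.
p = a·p₁ + b·p₂ ≈ (0.138, -0.695, 0.705); φ = arcsin(p_z) ≈ 44.84°, λ = atan2(p_y, p_x) ≈ -78.74°.

≈ lat 45°, lon -79°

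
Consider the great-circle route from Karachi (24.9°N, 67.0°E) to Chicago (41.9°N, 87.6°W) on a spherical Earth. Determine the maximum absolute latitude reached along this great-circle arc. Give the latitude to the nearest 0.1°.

The great circle lies in the plane with unit normal n̂ = (p₁ × p₂)/|p₁ × p₂|.
Here n̂_z ≈ -0.307; the vertex latitude is φ_max = arccos|n̂_z| ≈ 72.1°.
Check via Clairaut: cos φ_max = |cos φ₁| · sin C = cos(24.9°)·sin(19.8°) ≈ 0.307, again giving ≈ 72.1°.

≈ 72.1°N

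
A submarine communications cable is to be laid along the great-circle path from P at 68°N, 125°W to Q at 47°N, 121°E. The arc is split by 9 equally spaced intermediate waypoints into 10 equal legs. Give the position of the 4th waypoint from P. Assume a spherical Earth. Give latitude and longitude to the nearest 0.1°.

Write both endpoints as unit vectors p₁, p₂ with components (cos φ cos λ, cos φ sin λ, sin φ).
The central angle between the endpoints is δ = arccos(p₁·p₂) ≈ 0.959 rad (55.0°).
Interpolate at f = 4/10 with slerp weights a = sin((1−f)δ)/sin δ ≈ 0.665, b = sin(fδ)/sin δ ≈ 0.457.
p = a·p₁ + b·p₂ ≈ (-0.303, 0.063, 0.951); φ = arcsin(p_z) ≈ 71.94°, λ = atan2(p_y, p_x) ≈ 168.22°.

≈ 71.9°N, 168.2°E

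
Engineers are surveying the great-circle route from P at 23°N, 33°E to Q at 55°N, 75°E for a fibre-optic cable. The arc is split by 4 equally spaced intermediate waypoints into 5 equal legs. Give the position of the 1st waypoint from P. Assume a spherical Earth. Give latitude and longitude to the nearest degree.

≈ 30°N, 39°E

Convert each endpoint to a unit vector on the sphere (x = cos φ cos λ, y = cos φ sin λ, z = sin φ).
The central angle between the endpoints is δ = arccos(p₁·p₂) ≈ 0.778 rad (44.6°).
Interpolate at f = 1/5 with slerp weights a = sin((1−f)δ)/sin δ ≈ 0.831, b = sin(fδ)/sin δ ≈ 0.221.
p = a·p₁ + b·p₂ ≈ (0.674, 0.539, 0.505); φ = arcsin(p_z) ≈ 30.36°, λ = atan2(p_y, p_x) ≈ 38.64°.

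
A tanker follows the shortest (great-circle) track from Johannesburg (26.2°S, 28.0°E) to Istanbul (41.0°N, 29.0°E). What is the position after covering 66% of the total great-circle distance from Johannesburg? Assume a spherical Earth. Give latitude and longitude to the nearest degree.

≈ (18°N, 29°E)

The haversine formula gives a central angle δ ≈ 1.173 rad (67.2°) between the endpoints.
Interpolate at f = 0.66 with slerp weights a = sin((1−f)δ)/sin δ ≈ 0.421, b = sin(fδ)/sin δ ≈ 0.758.
p = a·p₁ + b·p₂ ≈ (0.834, 0.455, 0.312); φ = arcsin(p_z) ≈ 18.15°, λ = atan2(p_y, p_x) ≈ 28.60°.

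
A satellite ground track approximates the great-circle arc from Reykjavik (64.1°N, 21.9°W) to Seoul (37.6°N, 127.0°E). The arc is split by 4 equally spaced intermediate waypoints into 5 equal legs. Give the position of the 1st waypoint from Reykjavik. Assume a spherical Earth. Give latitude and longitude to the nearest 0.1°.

≈ 76.3°N, 5.8°E

The haversine formula gives a central angle δ ≈ 1.316 rad (75.4°) between the endpoints.
Interpolate at f = 1/5 with slerp weights a = sin((1−f)δ)/sin δ ≈ 0.898, b = sin(fδ)/sin δ ≈ 0.269.
p = a·p₁ + b·p₂ ≈ (0.236, 0.024, 0.972); φ = arcsin(p_z) ≈ 76.30°, λ = atan2(p_y, p_x) ≈ 5.77°.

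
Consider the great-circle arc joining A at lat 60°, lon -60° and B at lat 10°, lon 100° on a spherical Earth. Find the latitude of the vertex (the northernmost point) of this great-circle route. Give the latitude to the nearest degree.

The great circle lies in the plane with unit normal n̂ = (p₁ × p₂)/|p₁ × p₂|.
Here n̂_z ≈ +0.177; the vertex latitude is φ_max = arccos|n̂_z| ≈ 79.8°.
Check via Clairaut: cos φ_max = |cos φ₁| · sin C = cos(60.0°)·sin(20.8°) ≈ 0.177, again giving ≈ 79.8°.

≈ 80°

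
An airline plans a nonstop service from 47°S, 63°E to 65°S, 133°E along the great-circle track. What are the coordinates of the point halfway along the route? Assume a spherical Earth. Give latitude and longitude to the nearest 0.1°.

≈ 60.8°S, 88.7°E

Convert each endpoint to a unit vector on the sphere (x = cos φ cos λ, y = cos φ sin λ, z = sin φ).
The central angle between the endpoints is δ = arccos(p₁·p₂) ≈ 0.705 rad (40.4°).
Interpolate at f = 1/2 with slerp weights a = sin((1−f)δ)/sin δ ≈ 0.533, b = sin(fδ)/sin δ ≈ 0.533.
p = a·p₁ + b·p₂ ≈ (0.011, 0.488, -0.873); φ = arcsin(p_z) ≈ -60.75°, λ = atan2(p_y, p_x) ≈ 88.66°.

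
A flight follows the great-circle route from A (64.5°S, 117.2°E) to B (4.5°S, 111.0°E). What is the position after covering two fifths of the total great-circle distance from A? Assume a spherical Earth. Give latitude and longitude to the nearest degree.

From cos δ = sin φ₁ sin φ₂ + cos φ₁ cos φ₂ cos Δλ, the central angle is δ ≈ 1.050 rad (60.2°).
Interpolate at f = 2/5 with slerp weights a = sin((1−f)δ)/sin δ ≈ 0.679, b = sin(fδ)/sin δ ≈ 0.470.
p = a·p₁ + b·p₂ ≈ (-0.302, 0.698, -0.650); φ = arcsin(p_z) ≈ -40.54°, λ = atan2(p_y, p_x) ≈ 113.38°.

≈ (41°S, 113°E)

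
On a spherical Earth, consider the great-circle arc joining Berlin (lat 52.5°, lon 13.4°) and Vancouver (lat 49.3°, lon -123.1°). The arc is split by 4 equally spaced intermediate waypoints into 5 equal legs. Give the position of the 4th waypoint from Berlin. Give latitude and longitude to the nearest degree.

≈ lat 62°, lon -110°

The haversine formula gives a central angle δ ≈ 1.252 rad (71.7°) between the endpoints.
Interpolate at f = 4/5 with slerp weights a = sin((1−f)δ)/sin δ ≈ 0.261, b = sin(fδ)/sin δ ≈ 0.887.
p = a·p₁ + b·p₂ ≈ (-0.161, -0.448, 0.879); φ = arcsin(p_z) ≈ 61.58°, λ = atan2(p_y, p_x) ≈ -109.82°.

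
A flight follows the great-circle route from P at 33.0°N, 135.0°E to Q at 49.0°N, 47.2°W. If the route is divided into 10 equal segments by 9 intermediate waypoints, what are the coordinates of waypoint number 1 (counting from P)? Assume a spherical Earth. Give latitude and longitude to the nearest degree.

Write both endpoints as unit vectors p₁, p₂ with components (cos φ cos λ, cos φ sin λ, sin φ).
The central angle between the endpoints is δ = arccos(p₁·p₂) ≈ 1.710 rad (98.0°).
Interpolate at f = 1/10 with slerp weights a = sin((1−f)δ)/sin δ ≈ 1.009, b = sin(fδ)/sin δ ≈ 0.172.
p = a·p₁ + b·p₂ ≈ (-0.522, 0.516, 0.679); φ = arcsin(p_z) ≈ 42.79°, λ = atan2(p_y, p_x) ≈ 135.34°.

≈ 43°N, 135°E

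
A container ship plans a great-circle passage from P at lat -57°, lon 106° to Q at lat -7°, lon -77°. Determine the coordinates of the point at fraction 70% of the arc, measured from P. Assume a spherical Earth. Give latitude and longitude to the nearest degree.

From cos δ = sin φ₁ sin φ₂ + cos φ₁ cos φ₂ cos Δλ, the central angle is δ ≈ 2.024 rad (116.0°).
Interpolate at f = 0.70 with slerp weights a = sin((1−f)δ)/sin δ ≈ 0.634, b = sin(fδ)/sin δ ≈ 1.099.
p = a·p₁ + b·p₂ ≈ (0.150, -0.731, -0.666); φ = arcsin(p_z) ≈ -41.76°, λ = atan2(p_y, p_x) ≈ -78.39°.

≈ lat -42°, lon -78°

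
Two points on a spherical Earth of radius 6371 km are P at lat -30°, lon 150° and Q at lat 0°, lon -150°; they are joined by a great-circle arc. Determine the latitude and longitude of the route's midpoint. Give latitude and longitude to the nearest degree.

≈ lat -17°, lon -178°

The haversine formula gives a central angle δ ≈ 1.123 rad (64.3°) between the endpoints.
Interpolate at f = 1/2 with slerp weights a = sin((1−f)δ)/sin δ ≈ 0.591, b = sin(fδ)/sin δ ≈ 0.591.
p = a·p₁ + b·p₂ ≈ (-0.955, -0.040, -0.295); φ = arcsin(p_z) ≈ -17.18°, λ = atan2(p_y, p_x) ≈ -177.63°.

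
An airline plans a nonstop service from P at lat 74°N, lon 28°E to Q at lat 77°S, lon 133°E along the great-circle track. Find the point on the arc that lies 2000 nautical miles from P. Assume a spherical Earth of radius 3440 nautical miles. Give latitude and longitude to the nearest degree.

Write both endpoints as unit vectors p₁, p₂ with components (cos φ cos λ, cos φ sin λ, sin φ).
The central angle between the endpoints is δ = arccos(p₁·p₂) ≈ 2.833 rad (162.3°). The total great-circle distance is δ·R ≈ 2.833 × 3440 ≈ 9745 nmi, so the target fraction is f = 2000/9745 ≈ 0.205.
Interpolate at f ≈ 0.205 with slerp weights a = sin((1−f)δ)/sin δ ≈ 2.557, b = sin(fδ)/sin δ ≈ 1.807.
p = a·p₁ + b·p₂ ≈ (0.345, 0.628, 0.697); φ = arcsin(p_z) ≈ 44.22°, λ = atan2(p_y, p_x) ≈ 61.21°.

≈ lat 44°N, lon 61°E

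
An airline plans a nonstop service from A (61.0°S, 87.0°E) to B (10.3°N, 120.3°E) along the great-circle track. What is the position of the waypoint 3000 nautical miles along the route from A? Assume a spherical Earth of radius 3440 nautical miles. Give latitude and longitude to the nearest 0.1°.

≈ (14.7°S, 113.2°E)

The haversine formula gives a central angle δ ≈ 1.326 rad (76.0°) between the endpoints. The total great-circle distance is δ·R ≈ 1.326 × 3440 ≈ 4562 nmi, so the target fraction is f = 3000/4562 ≈ 0.658.
Interpolate at f ≈ 0.658 with slerp weights a = sin((1−f)δ)/sin δ ≈ 0.452, b = sin(fδ)/sin δ ≈ 0.789.
p = a·p₁ + b·p₂ ≈ (-0.380, 0.889, -0.254); φ = arcsin(p_z) ≈ -14.73°, λ = atan2(p_y, p_x) ≈ 113.15°.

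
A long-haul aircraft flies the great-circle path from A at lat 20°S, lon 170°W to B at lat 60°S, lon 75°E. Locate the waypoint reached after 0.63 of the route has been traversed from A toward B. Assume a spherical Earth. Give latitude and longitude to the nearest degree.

≈ lat 61°S, lon 141°E

Write both endpoints as unit vectors p₁, p₂ with components (cos φ cos λ, cos φ sin λ, sin φ).
The central angle between the endpoints is δ = arccos(p₁·p₂) ≈ 1.473 rad (84.4°).
Interpolate at f = 0.63 with slerp weights a = sin((1−f)δ)/sin δ ≈ 0.521, b = sin(fδ)/sin δ ≈ 0.804.
p = a·p₁ + b·p₂ ≈ (-0.378, 0.303, -0.875); φ = arcsin(p_z) ≈ -61.01°, λ = atan2(p_y, p_x) ≈ 141.24°.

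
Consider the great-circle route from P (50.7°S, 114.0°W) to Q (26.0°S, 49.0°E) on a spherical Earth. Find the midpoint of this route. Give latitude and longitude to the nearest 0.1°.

≈ (74.0°S, 16.7°E)

Convert each endpoint to a unit vector on the sphere (x = cos φ cos λ, y = cos φ sin λ, z = sin φ).
The central angle between the endpoints is δ = arccos(p₁·p₂) ≈ 1.777 rad (101.8°).
Interpolate at f = 1/2 with slerp weights a = sin((1−f)δ)/sin δ ≈ 0.793, b = sin(fδ)/sin δ ≈ 0.793.
p = a·p₁ + b·p₂ ≈ (0.263, 0.079, -0.961); φ = arcsin(p_z) ≈ -74.04°, λ = atan2(p_y, p_x) ≈ 16.71°.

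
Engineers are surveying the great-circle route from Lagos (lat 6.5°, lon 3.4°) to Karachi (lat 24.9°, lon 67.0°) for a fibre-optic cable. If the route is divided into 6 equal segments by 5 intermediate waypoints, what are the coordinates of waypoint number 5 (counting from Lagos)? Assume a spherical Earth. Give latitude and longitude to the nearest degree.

≈ lat 23°, lon 56°

Write both endpoints as unit vectors p₁, p₂ with components (cos φ cos λ, cos φ sin λ, sin φ).
The central angle between the endpoints is δ = arccos(p₁·p₂) ≈ 1.106 rad (63.4°).
Interpolate at f = 5/6 with slerp weights a = sin((1−f)δ)/sin δ ≈ 0.205, b = sin(fδ)/sin δ ≈ 0.891.
p = a·p₁ + b·p₂ ≈ (0.519, 0.756, 0.398); φ = arcsin(p_z) ≈ 23.48°, λ = atan2(p_y, p_x) ≈ 55.53°.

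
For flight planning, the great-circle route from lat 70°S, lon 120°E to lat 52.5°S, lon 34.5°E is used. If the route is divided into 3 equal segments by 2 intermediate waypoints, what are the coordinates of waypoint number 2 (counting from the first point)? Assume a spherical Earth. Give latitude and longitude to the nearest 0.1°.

Convert each endpoint to a unit vector on the sphere (x = cos φ cos λ, y = cos φ sin λ, z = sin φ).
The central angle between the endpoints is δ = arccos(p₁·p₂) ≈ 0.705 rad (40.4°).
Interpolate at f = 2/3 with slerp weights a = sin((1−f)δ)/sin δ ≈ 0.359, b = sin(fδ)/sin δ ≈ 0.699.
p = a·p₁ + b·p₂ ≈ (0.289, 0.347, -0.892); φ = arcsin(p_z) ≈ -63.13°, λ = atan2(p_y, p_x) ≈ 50.23°.

≈ lat 63.1°S, lon 50.2°E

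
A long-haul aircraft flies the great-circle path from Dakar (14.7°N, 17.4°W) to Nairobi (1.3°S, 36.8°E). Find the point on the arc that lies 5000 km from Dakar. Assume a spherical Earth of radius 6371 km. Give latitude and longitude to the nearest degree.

≈ (2°N, 26°E)

From cos δ = sin φ₁ sin φ₂ + cos φ₁ cos φ₂ cos Δλ, the central angle is δ ≈ 0.977 rad (56.0°). The total great-circle distance is δ·R ≈ 0.977 × 6371 ≈ 6221 km, so the target fraction is f = 5000/6221 ≈ 0.804.
Interpolate at f ≈ 0.804 with slerp weights a = sin((1−f)δ)/sin δ ≈ 0.230, b = sin(fδ)/sin δ ≈ 0.853.
p = a·p₁ + b·p₂ ≈ (0.895, 0.444, 0.039); φ = arcsin(p_z) ≈ 2.24°, λ = atan2(p_y, p_x) ≈ 26.40°.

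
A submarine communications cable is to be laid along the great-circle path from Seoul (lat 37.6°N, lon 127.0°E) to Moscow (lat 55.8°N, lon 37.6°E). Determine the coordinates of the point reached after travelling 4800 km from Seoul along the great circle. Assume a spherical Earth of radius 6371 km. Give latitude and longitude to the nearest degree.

≈ lat 59°N, lon 67°E

Convert each endpoint to a unit vector on the sphere (x = cos φ cos λ, y = cos φ sin λ, z = sin φ).
The central angle between the endpoints is δ = arccos(p₁·p₂) ≈ 1.036 rad (59.4°). The total great-circle distance is δ·R ≈ 1.036 × 6371 ≈ 6603 km, so the target fraction is f = 4800/6603 ≈ 0.727.
Interpolate at f ≈ 0.727 with slerp weights a = sin((1−f)δ)/sin δ ≈ 0.324, b = sin(fδ)/sin δ ≈ 0.795.
p = a·p₁ + b·p₂ ≈ (0.199, 0.478, 0.855); φ = arcsin(p_z) ≈ 58.81°, λ = atan2(p_y, p_x) ≈ 67.36°.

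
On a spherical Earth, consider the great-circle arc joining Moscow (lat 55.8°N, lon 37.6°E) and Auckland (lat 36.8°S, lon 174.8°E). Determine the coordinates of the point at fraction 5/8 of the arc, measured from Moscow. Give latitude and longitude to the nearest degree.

≈ lat 8°N, lon 141°E

The haversine formula gives a central angle δ ≈ 2.542 rad (145.7°) between the endpoints.
Interpolate at f = 5/8 with slerp weights a = sin((1−f)δ)/sin δ ≈ 1.445, b = sin(fδ)/sin δ ≈ 1.772.
p = a·p₁ + b·p₂ ≈ (-0.770, 0.624, 0.134); φ = arcsin(p_z) ≈ 7.68°, λ = atan2(p_y, p_x) ≈ 140.95°.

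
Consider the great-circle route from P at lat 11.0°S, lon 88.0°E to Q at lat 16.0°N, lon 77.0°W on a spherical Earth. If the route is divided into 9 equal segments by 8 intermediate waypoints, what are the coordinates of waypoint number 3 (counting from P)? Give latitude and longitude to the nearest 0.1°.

≈ lat 9.9°N, lon 37.0°E

Write both endpoints as unit vectors p₁, p₂ with components (cos φ cos λ, cos φ sin λ, sin φ).
The central angle between the endpoints is δ = arccos(p₁·p₂) ≈ 2.873 rad (164.6°).
Interpolate at f = 3/9 with slerp weights a = sin((1−f)δ)/sin δ ≈ 3.542, b = sin(fδ)/sin δ ≈ 3.077.
p = a·p₁ + b·p₂ ≈ (0.787, 0.593, 0.172); φ = arcsin(p_z) ≈ 9.92°, λ = atan2(p_y, p_x) ≈ 36.99°.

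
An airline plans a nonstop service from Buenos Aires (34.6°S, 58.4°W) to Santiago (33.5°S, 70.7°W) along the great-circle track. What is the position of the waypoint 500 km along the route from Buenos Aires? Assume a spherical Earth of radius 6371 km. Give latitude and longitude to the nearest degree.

Convert each endpoint to a unit vector on the sphere (x = cos φ cos λ, y = cos φ sin λ, z = sin φ).
The central angle between the endpoints is δ = arccos(p₁·p₂) ≈ 0.179 rad (10.2°). The total great-circle distance is δ·R ≈ 0.179 × 6371 ≈ 1139 km, so the target fraction is f = 500/1139 ≈ 0.439.
Interpolate at f ≈ 0.439 with slerp weights a = sin((1−f)δ)/sin δ ≈ 0.563, b = sin(fδ)/sin δ ≈ 0.441.
p = a·p₁ + b·p₂ ≈ (0.364, -0.742, -0.563); φ = arcsin(p_z) ≈ -34.27°, λ = atan2(p_y, p_x) ≈ -63.84°.

≈ 34°S, 64°W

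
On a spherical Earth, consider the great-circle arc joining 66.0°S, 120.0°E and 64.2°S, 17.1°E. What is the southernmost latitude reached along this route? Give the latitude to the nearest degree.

≈ 74°S

The great circle lies in the plane with unit normal n̂ = (p₁ × p₂)/|p₁ × p₂|.
Here n̂_z ≈ -0.277; the vertex latitude is φ_max = arccos|n̂_z| ≈ 73.9°.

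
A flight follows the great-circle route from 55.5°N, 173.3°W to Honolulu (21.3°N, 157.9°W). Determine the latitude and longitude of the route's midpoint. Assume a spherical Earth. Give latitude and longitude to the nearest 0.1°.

Convert each endpoint to a unit vector on the sphere (x = cos φ cos λ, y = cos φ sin λ, z = sin φ).
The central angle between the endpoints is δ = arccos(p₁·p₂) ≈ 0.630 rad (36.1°).
Interpolate at f = 1/2 with slerp weights a = sin((1−f)δ)/sin δ ≈ 0.526, b = sin(fδ)/sin δ ≈ 0.526.
p = a·p₁ + b·p₂ ≈ (-0.750, -0.219, 0.624); φ = arcsin(p_z) ≈ 38.64°, λ = atan2(p_y, p_x) ≈ -163.71°.

≈ 38.6°N, 163.7°W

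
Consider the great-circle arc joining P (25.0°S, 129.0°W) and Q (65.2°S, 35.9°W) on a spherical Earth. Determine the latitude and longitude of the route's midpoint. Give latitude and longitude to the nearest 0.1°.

≈ (53.7°S, 103.6°W)

From cos δ = sin φ₁ sin φ₂ + cos φ₁ cos φ₂ cos Δλ, the central angle is δ ≈ 1.199 rad (68.7°).
Interpolate at f = 1/2 with slerp weights a = sin((1−f)δ)/sin δ ≈ 0.606, b = sin(fδ)/sin δ ≈ 0.606.
p = a·p₁ + b·p₂ ≈ (-0.140, -0.576, -0.806); φ = arcsin(p_z) ≈ -53.68°, λ = atan2(p_y, p_x) ≈ -103.64°.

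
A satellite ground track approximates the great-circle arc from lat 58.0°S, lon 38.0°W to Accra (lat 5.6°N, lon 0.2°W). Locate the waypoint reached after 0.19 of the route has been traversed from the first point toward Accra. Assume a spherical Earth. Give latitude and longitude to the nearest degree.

≈ lat 47°S, lon 25°W

Write both endpoints as unit vectors p₁, p₂ with components (cos φ cos λ, cos φ sin λ, sin φ).
The central angle between the endpoints is δ = arccos(p₁·p₂) ≈ 1.230 rad (70.5°).
Interpolate at f = 0.19 with slerp weights a = sin((1−f)δ)/sin δ ≈ 0.891, b = sin(fδ)/sin δ ≈ 0.246.
p = a·p₁ + b·p₂ ≈ (0.617, -0.291, -0.731); φ = arcsin(p_z) ≈ -47.00°, λ = atan2(p_y, p_x) ≈ -25.30°.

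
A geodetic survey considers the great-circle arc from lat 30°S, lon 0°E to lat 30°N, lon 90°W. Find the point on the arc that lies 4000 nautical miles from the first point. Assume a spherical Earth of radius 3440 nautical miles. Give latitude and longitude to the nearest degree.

≈ lat 9°N, lon 56°W

The haversine formula gives a central angle δ ≈ 1.823 rad (104.5°) between the endpoints. The total great-circle distance is δ·R ≈ 1.823 × 3440 ≈ 6273 nmi, so the target fraction is f = 4000/6273 ≈ 0.638.
Interpolate at f ≈ 0.638 with slerp weights a = sin((1−f)δ)/sin δ ≈ 0.634, b = sin(fδ)/sin δ ≈ 0.948.
p = a·p₁ + b·p₂ ≈ (0.549, -0.821, 0.157); φ = arcsin(p_z) ≈ 9.04°, λ = atan2(p_y, p_x) ≈ -56.24°.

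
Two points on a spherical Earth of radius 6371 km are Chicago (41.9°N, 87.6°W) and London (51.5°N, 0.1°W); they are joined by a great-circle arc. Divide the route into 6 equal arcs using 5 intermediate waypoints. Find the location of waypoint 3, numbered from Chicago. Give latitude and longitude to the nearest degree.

The haversine formula gives a central angle δ ≈ 0.997 rad (57.1°) between the endpoints.
Interpolate at f = 3/6 with slerp weights a = sin((1−f)δ)/sin δ ≈ 0.569, b = sin(fδ)/sin δ ≈ 0.569.
p = a·p₁ + b·p₂ ≈ (0.372, -0.424, 0.826); φ = arcsin(p_z) ≈ 55.66°, λ = atan2(p_y, p_x) ≈ -48.73°.

≈ 56°N, 49°W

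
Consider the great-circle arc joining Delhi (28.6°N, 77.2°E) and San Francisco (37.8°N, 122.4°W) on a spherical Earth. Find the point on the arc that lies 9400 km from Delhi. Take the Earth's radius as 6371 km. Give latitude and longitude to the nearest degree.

Convert each endpoint to a unit vector on the sphere (x = cos φ cos λ, y = cos φ sin λ, z = sin φ).
The central angle between the endpoints is δ = arccos(p₁·p₂) ≈ 1.939 rad (111.1°). The total great-circle distance is δ·R ≈ 1.939 × 6371 ≈ 12355 km, so the target fraction is f = 9400/12355 ≈ 0.761.
Interpolate at f ≈ 0.761 with slerp weights a = sin((1−f)δ)/sin δ ≈ 0.480, b = sin(fδ)/sin δ ≈ 1.067.
p = a·p₁ + b·p₂ ≈ (-0.359, -0.301, 0.884); φ = arcsin(p_z) ≈ 62.07°, λ = atan2(p_y, p_x) ≈ -139.95°.

≈ 62°N, 140°W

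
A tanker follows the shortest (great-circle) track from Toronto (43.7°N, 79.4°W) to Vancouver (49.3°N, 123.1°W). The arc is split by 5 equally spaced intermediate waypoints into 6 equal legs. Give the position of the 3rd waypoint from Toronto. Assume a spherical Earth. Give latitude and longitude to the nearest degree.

From cos δ = sin φ₁ sin φ₂ + cos φ₁ cos φ₂ cos Δλ, the central angle is δ ≈ 0.526 rad (30.2°).
Interpolate at f = 3/6 with slerp weights a = sin((1−f)δ)/sin δ ≈ 0.518, b = sin(fδ)/sin δ ≈ 0.518.
p = a·p₁ + b·p₂ ≈ (-0.116, -0.651, 0.750); φ = arcsin(p_z) ≈ 48.62°, λ = atan2(p_y, p_x) ≈ -100.07°.

≈ 49°N, 100°W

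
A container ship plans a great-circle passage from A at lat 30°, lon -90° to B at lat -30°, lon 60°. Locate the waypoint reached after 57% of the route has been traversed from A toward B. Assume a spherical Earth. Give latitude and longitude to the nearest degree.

≈ lat -6°, lon -6°

From cos δ = sin φ₁ sin φ₂ + cos φ₁ cos φ₂ cos Δλ, the central angle is δ ≈ 2.689 rad (154.1°).
Interpolate at f = 0.57 with slerp weights a = sin((1−f)δ)/sin δ ≈ 2.095, b = sin(fδ)/sin δ ≈ 2.287.
p = a·p₁ + b·p₂ ≈ (0.990, -0.099, -0.096); φ = arcsin(p_z) ≈ -5.51°, λ = atan2(p_y, p_x) ≈ -5.71°.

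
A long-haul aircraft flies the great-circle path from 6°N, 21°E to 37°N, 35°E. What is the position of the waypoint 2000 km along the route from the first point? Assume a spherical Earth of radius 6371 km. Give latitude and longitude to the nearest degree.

From cos δ = sin φ₁ sin φ₂ + cos φ₁ cos φ₂ cos Δλ, the central angle is δ ≈ 0.585 rad (33.5°). The total great-circle distance is δ·R ≈ 0.585 × 6371 ≈ 3729 km, so the target fraction is f = 2000/3729 ≈ 0.536.
Interpolate at f ≈ 0.536 with slerp weights a = sin((1−f)δ)/sin δ ≈ 0.485, b = sin(fδ)/sin δ ≈ 0.559.
p = a·p₁ + b·p₂ ≈ (0.816, 0.429, 0.387); φ = arcsin(p_z) ≈ 22.78°, λ = atan2(p_y, p_x) ≈ 27.73°.

≈ 23°N, 28°E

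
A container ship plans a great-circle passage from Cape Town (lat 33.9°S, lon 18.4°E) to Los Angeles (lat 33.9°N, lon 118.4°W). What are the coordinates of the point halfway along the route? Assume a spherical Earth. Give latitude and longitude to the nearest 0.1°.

≈ lat 0.0°N, lon 50.0°W

Convert each endpoint to a unit vector on the sphere (x = cos φ cos λ, y = cos φ sin λ, z = sin φ).
The central angle between the endpoints is δ = arccos(p₁·p₂) ≈ 2.521 rad (144.4°).
Interpolate at f = 1/2 with slerp weights a = sin((1−f)δ)/sin δ ≈ 1.636, b = sin(fδ)/sin δ ≈ 1.636.
p = a·p₁ + b·p₂ ≈ (0.643, -0.766, 0.000); φ = arcsin(p_z) ≈ 0.00°, λ = atan2(p_y, p_x) ≈ -50.00°.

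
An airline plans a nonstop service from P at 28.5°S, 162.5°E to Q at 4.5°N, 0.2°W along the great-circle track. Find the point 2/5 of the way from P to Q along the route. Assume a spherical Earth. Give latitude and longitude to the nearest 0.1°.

≈ 57.3°S, 83.8°E

Convert each endpoint to a unit vector on the sphere (x = cos φ cos λ, y = cos φ sin λ, z = sin φ).
The central angle between the endpoints is δ = arccos(p₁·p₂) ≈ 2.634 rad (150.9°).
Interpolate at f = 2/5 with slerp weights a = sin((1−f)δ)/sin δ ≈ 2.057, b = sin(fδ)/sin δ ≈ 1.788.
p = a·p₁ + b·p₂ ≈ (0.058, 0.537, -0.841); φ = arcsin(p_z) ≈ -57.28°, λ = atan2(p_y, p_x) ≈ 83.79°.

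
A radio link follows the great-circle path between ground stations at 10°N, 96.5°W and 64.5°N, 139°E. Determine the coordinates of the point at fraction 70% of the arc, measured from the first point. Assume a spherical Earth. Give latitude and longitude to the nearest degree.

≈ 66°N, 149°W

The haversine formula gives a central angle δ ≈ 1.654 rad (94.8°) between the endpoints.
Interpolate at f = 0.70 with slerp weights a = sin((1−f)δ)/sin δ ≈ 0.478, b = sin(fδ)/sin δ ≈ 0.919.
p = a·p₁ + b·p₂ ≈ (-0.352, -0.208, 0.913); φ = arcsin(p_z) ≈ 65.87°, λ = atan2(p_y, p_x) ≈ -149.42°.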